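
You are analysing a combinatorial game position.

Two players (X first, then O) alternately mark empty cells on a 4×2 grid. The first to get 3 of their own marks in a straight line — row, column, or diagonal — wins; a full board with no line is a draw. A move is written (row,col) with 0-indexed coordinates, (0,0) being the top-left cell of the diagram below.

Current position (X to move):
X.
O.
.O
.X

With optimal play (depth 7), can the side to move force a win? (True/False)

X winning at [X./O./.O/.X]: False

[X./O./.O/.X] X move#1: (0,1):+0/XX/O./.O/.X*, (1,1):+0/X./OX/.O/.X, (2,0):+0/X./O./XO/.X, (3,0):+0/X./O./.O/XX
[XX/O./.O/.X] O move#2: (1,1):+0/XX/OO/.O/.X*, (2,0):+0/XX/O./OO/.X, (3,0):+0/XX/O./.O/OX
[XX/OO/.O/.X] X move#3: (2,0):+0/XX/OO/XO/.X*, (3,0):+0/XX/OO/.O/XX
[XX/OO/XO/.X] O move#4: (3,0):+0/XX/OO/XO/OX*
[XX/OO/XO/OX] end (terminal +0, X#5); searched X./O./.O/.X to 7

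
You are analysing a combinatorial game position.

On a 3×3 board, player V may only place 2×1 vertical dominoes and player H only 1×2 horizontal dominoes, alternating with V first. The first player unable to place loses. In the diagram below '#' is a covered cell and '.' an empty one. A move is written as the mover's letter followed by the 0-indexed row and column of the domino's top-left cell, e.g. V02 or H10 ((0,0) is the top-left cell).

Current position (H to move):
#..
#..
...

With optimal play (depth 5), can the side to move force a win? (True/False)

H winning at [#../#../...]: True

ply 1, H at #../#../... | H01=-1→###/#../...; H11=+1→#../###/...*; H20=-1→#../#../##.; H21=-1→#../#../.##
ply 2: #../###/... is terminal -1 (V); from #../#../... depth 5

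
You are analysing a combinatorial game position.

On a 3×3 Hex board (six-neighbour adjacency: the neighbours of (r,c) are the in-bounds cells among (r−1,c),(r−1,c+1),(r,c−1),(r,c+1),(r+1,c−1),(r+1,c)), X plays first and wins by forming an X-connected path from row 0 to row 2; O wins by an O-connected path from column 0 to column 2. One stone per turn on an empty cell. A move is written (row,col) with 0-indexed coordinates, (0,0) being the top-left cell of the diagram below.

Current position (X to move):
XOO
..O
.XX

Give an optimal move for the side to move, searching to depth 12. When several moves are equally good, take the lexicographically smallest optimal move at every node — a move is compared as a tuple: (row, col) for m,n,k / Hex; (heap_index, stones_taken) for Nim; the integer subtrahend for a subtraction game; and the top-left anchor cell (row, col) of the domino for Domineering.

p1 X@[XOO/..O/.XX]: (1,0)[XOO/X.O/.XX]+1* (1,1)[XOO/.XO/.XX]-1 (2,0)[XOO/..O/XXX]-1
p2 O@[XOO/X.O/.XX]: (1,1)[XOO/XOO/.XX]-1* (2,0)[XOO/X.O/OXX]-1
p3 X@[XOO/XOO/.XX]: (2,0)[XOO/XOO/XXX]+1*
p4 O@[XOO/XOO/XXX] terminal -1; root [XOO/..O/.XX] d12

X's best at [XOO/..O/.XX]: (1,0)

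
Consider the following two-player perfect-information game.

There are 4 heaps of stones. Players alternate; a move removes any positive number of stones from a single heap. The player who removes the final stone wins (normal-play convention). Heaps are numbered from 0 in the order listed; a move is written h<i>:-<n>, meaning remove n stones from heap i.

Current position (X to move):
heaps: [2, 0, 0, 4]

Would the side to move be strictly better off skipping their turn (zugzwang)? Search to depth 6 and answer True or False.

[(2,0,0,4)] X move#1: h0:-1:-1/(1,0,0,4), h0:-2:-1/(0,0,0,4), h3:-1:-1/(2,0,0,3), h3:-2:+1/(2,0,0,2)*, h3:-3:-1/(2,0,0,1), h3:-4:-1/(2,0,0,0)
[(2,0,0,2)] O move#2: h0:-1:-1/(1,0,0,2)*, h0:-2:-1/(0,0,0,2), h3:-1:-1/(2,0,0,1), h3:-2:-1/(2,0,0,0)
[(1,0,0,2)] X move#3: h0:-1:-1/(0,0,0,2), h3:-1:+1/(1,0,0,1)*, h3:-2:-1/(1,0,0,0)
[(1,0,0,1)] O move#4: h0:-1:-1/(0,0,0,1)*, h3:-1:-1/(1,0,0,0)
[(0,0,0,1)] X move#5: h3:-1:+1/(0,0,0,0)*
[(0,0,0,0)] end (terminal -1, O#6); searched (2,0,0,4) to 6
suppose X passes — search the same position with O to move:
pass> [(2,0,0,4)] O move#1: h0:-1:-1/(1,0,0,4), h0:-2:-1/(0,0,0,4), h3:-1:-1/(2,0,0,3), h3:-2:+1/(2,0,0,2)*, h3:-3:-1/(2,0,0,1), h3:-4:-1/(2,0,0,0)
pass> [(2,0,0,2)] X move#2: h0:-1:-1/(1,0,0,2)*, h0:-2:-1/(0,0,0,2), h3:-1:-1/(2,0,0,1), h3:-2:-1/(2,0,0,0)
pass> [(1,0,0,2)] O move#3: h0:-1:-1/(0,0,0,2), h3:-1:+1/(1,0,0,1)*, h3:-2:-1/(1,0,0,0)
pass> [(1,0,0,1)] X move#4: h0:-1:-1/(0,0,0,1)*, h3:-1:-1/(1,0,0,0)
pass> [(0,0,0,1)] O move#5: h3:-1:+1/(0,0,0,0)*
pass> [(0,0,0,0)] end (terminal -1, X#6); searched (2,0,0,4) to 6
for X: play +1, pass -1

zugzwang((2,0,0,4), X) = False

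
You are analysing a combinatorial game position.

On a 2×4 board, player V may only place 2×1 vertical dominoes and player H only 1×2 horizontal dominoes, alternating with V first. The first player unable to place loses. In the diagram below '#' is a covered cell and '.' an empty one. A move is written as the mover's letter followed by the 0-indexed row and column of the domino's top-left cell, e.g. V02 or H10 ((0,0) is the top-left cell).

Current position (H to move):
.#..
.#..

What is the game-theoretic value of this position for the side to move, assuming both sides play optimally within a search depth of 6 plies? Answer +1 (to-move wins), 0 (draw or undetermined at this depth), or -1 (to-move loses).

value(.#../.#.., H) = +1

ply 1, H at .#../.#.. | H02=+1→.###/.#..*; H12=+1→.#../.###
ply 2, V at .###/.#.. | V00=-1→####/##..*
ply 3, H at ####/##.. | H12=+1→####/####*
ply 4: ####/#### is terminal -1 (V); from .#../.#.. depth 6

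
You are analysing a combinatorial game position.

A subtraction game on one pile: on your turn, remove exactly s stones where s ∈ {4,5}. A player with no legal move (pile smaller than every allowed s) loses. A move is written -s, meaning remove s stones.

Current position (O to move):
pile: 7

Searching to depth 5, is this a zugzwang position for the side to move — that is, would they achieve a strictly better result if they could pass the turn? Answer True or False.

p1 O@[7]: -4[3]+1* -5[2]+1
p2 X@[3] terminal -1; root [7] d5
pass branch (X moves first from the same position):
  | p1 X@[7]: -4[3]+1* -5[2]+1
  | p2 O@[3] terminal -1; root [7] d5
O moving scores +1; O passing scores -1

zugzwang(7, O) = False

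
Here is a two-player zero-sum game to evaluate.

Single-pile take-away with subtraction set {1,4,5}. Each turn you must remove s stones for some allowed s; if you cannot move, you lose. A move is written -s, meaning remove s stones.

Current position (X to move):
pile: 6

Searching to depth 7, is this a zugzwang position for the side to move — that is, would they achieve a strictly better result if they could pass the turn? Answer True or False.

[6] X move#1: -1:-1/5, -4:+1/2*, -5:-1/1
[2] O move#2: -1:-1/1*
[1] X move#3: -1:+1/0*
[0] end (terminal -1, O#4); searched 6 to 7
suppose X passes — search the same position with O to move:
pass> [6] O move#1: -1:-1/5, -4:+1/2*, -5:-1/1
pass> [2] X move#2: -1:-1/1*
pass> [1] O move#3: -1:+1/0*
pass> [0] end (terminal -1, X#4); searched 6 to 7
for X: play +1, pass -1

zugzwang(6, X) = False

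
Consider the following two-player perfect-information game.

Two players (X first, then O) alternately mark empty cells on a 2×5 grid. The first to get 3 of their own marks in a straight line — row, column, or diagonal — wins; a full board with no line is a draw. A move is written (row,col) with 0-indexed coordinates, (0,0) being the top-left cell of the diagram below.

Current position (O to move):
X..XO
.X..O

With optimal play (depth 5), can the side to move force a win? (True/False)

ply 1, O at X..XO/.X..O | (0,1)=-1→XO.XO/.X..O; (0,2)=-1→X.OXO/.X..O; (1,0)=+0→X..XO/OX..O*; (1,2)=+0→X..XO/.XO.O; (1,3)=+0→X..XO/.X.OO
ply 2, X at X..XO/OX..O | (0,1)=+0→XX.XO/OX..O*; (0,2)=+0→X.XXO/OX..O; (1,2)=+0→X..XO/OXX.O; (1,3)=+0→X..XO/OX.XO
ply 3, O at XX.XO/OX..O | (0,2)=+0→XXOXO/OX..O*; (1,2)=-1→XX.XO/OXO.O; (1,3)=-1→XX.XO/OX.OO
ply 4, X at XXOXO/OX..O | (1,2)=+0→XXOXO/OXX.O*; (1,3)=+0→XXOXO/OX.XO
ply 5, O at XXOXO/OXX.O | (1,3)=+0→XXOXO/OXXOO*
ply 6: XXOXO/OXXOO is terminal +0 (X); from X..XO/.X..O depth 5

O winning at [X..XO/.X..O]: False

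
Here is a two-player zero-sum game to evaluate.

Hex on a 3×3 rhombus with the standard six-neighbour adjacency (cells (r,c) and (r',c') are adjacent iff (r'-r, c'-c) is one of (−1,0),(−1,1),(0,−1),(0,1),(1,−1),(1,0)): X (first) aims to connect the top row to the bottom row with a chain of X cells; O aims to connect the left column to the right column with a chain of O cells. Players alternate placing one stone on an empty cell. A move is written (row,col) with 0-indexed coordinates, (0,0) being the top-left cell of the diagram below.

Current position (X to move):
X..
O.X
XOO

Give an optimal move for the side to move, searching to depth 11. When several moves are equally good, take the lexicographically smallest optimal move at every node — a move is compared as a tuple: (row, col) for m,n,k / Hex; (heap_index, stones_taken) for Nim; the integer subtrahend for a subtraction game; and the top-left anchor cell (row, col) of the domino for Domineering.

[X../O.X/XOO] X move#1: (0,1):-1/XX./O.X/XOO, (0,2):-1/X.X/O.X/XOO, (1,1):+1/X../OXX/XOO*
[X../OXX/XOO] O move#2: (0,1):-1/XO./OXX/XOO*, (0,2):-1/X.O/OXX/XOO
[XO./OXX/XOO] X move#3: (0,2):+1/XOX/OXX/XOO*
[XOX/OXX/XOO] end (terminal -1, O#4); searched X../O.X/XOO to 11

X's best at [X../O.X/XOO]: (1,1)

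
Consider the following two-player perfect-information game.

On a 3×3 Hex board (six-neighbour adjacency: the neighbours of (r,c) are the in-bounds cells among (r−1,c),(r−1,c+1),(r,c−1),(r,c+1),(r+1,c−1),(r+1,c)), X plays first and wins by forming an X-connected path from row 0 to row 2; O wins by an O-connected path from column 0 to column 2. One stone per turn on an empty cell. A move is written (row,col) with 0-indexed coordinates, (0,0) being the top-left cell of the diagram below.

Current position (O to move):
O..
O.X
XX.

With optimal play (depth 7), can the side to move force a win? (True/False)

p1 O@[O../O.X/XX.]: (0,1)[OO./O.X/XX.]-1 (0,2)[O.O/O.X/XX.]+1* (1,1)[O../OOX/XX.]-1 (2,2)[O../O.X/XXO]-1
p2 X@[O.O/O.X/XX.]: (0,1)[OXO/O.X/XX.]-1* (1,1)[O.O/OXX/XX.]-1 (2,2)[O.O/O.X/XXX]-1
p3 O@[OXO/O.X/XX.]: (1,1)[OXO/OOX/XX.]+1* (2,2)[OXO/O.X/XXO]-1
p4 X@[OXO/OOX/XX.] terminal -1; root [O../O.X/XX.] d7

O winning at [O../O.X/XX.]: True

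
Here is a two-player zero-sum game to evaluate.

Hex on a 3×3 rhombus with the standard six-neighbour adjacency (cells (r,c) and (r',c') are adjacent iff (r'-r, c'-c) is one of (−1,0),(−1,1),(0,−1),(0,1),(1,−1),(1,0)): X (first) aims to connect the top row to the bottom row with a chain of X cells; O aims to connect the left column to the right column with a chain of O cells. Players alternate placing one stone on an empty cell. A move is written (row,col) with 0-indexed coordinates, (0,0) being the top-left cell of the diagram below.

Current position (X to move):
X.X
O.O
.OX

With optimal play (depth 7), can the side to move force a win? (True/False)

X winning at [X.X/O.O/.OX]: False

p1 X@[X.X/O.O/.OX]: (0,1)[XXX/O.O/.OX]-1* (1,1)[X.X/OXO/.OX]-1 (2,0)[X.X/O.O/XOX]-1
p2 O@[XXX/O.O/.OX]: (1,1)[XXX/OOO/.OX]+1* (2,0)[XXX/O.O/OOX]+1
p3 X@[XXX/OOO/.OX] terminal -1; root [X.X/O.O/.OX] d7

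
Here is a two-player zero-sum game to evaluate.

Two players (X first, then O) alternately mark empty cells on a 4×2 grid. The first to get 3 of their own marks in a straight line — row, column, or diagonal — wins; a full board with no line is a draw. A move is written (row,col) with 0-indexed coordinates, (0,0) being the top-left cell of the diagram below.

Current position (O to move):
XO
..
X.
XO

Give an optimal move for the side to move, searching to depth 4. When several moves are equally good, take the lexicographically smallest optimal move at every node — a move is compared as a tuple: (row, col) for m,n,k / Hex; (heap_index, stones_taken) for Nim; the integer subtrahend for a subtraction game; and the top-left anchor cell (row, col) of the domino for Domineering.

ply 1, O at XO/../X./XO | (1,0)=+0→XO/O./X./XO*; (1,1)=-1→XO/.O/X./XO; (2,1)=-1→XO/../XO/XO
ply 2, X at XO/O./X./XO | (1,1)=+0→XO/OX/X./XO*; (2,1)=+0→XO/O./XX/XO
ply 3, O at XO/OX/X./XO | (2,1)=+0→XO/OX/XO/XO*
ply 4: XO/OX/XO/XO is terminal +0 (X); from XO/../X./XO depth 4

O's best at [XO/../X./XO]: (1,0)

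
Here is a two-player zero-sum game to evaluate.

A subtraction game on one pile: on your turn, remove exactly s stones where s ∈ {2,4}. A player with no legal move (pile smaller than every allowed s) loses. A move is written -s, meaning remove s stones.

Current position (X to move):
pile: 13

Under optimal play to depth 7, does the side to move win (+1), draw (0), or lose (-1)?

value(13, X) = -1

p1 X@[13]: -2[11]-1* -4[9]-1
p2 O@[11]: -2[9]-1 -4[7]+1*
p3 X@[7]: -2[5]-1* -4[3]-1
p4 O@[5]: -2[3]-1 -4[1]+1*
p5 X@[1] terminal -1; root [13] d7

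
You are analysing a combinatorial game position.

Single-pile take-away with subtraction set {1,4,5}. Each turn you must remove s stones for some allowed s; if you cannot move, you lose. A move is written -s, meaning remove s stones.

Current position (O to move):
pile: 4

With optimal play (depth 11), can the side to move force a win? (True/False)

ply 1, O at 4 | -1=-1→3; -4=+1→0*
ply 2: 0 is terminal -1 (X); from 4 depth 11

O winning at [4]: True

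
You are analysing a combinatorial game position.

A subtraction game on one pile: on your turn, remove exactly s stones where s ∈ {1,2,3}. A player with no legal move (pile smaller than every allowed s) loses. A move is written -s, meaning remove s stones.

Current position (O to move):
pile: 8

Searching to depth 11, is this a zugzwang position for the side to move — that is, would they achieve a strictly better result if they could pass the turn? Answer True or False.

zugzwang(8, O) = True

p1 O@[8]: -1[7]-1* -2[6]-1 -3[5]-1
p2 X@[7]: -1[6]-1 -2[5]-1 -3[4]+1*
p3 O@[4]: -1[3]-1* -2[2]-1 -3[1]-1
p4 X@[3]: -1[2]-1 -2[1]-1 -3[0]+1*
p5 O@[0] terminal -1; root [8] d11
pass branch (X moves first from the same position):
  | p1 X@[8]: -1[7]-1* -2[6]-1 -3[5]-1
  | p2 O@[7]: -1[6]-1 -2[5]-1 -3[4]+1*
  | p3 X@[4]: -1[3]-1* -2[2]-1 -3[1]-1
  | p4 O@[3]: -1[2]-1 -2[1]-1 -3[0]+1*
  | p5 X@[0] terminal -1; root [8] d11
O moving scores -1; O passing scores +1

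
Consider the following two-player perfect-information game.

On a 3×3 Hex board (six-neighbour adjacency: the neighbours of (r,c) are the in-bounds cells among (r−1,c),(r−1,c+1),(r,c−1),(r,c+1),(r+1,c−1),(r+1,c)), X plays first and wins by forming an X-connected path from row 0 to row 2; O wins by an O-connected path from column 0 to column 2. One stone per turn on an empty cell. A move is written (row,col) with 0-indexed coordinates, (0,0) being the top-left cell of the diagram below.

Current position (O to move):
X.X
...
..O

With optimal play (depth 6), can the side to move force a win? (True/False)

O winning at [X.X/.../..O]: True

p1 O@[X.X/.../..O]: (0,1)[XOX/.../..O]-1 (1,0)[X.X/O../..O]-1 (1,1)[X.X/.O./..O]+1* (1,2)[X.X/..O/..O]-1 (2,0)[X.X/.../O.O]-1 (2,1)[X.X/.../.OO]-1
p2 X@[X.X/.O./..O]: (0,1)[XXX/.O./..O]-1* (1,0)[X.X/XO./..O]-1 (1,2)[X.X/.OX/..O]-1 (2,0)[X.X/.O./X.O]-1 (2,1)[X.X/.O./.XO]-1
p3 O@[XXX/.O./..O]: (1,0)[XXX/OO./..O]+1* (1,2)[XXX/.OO/..O]+1 (2,0)[XXX/.O./O.O]+1 (2,1)[XXX/.O./.OO]+1
p4 X@[XXX/OO./..O]: (1,2)[XXX/OOX/..O]-1* (2,0)[XXX/OO./X.O]-1 (2,1)[XXX/OO./.XO]-1
p5 O@[XXX/OOX/..O]: (2,0)[XXX/OOX/O.O]-1 (2,1)[XXX/OOX/.OO]+1*
p6 X@[XXX/OOX/.OO] terminal -1; root [X.X/.../..O] d6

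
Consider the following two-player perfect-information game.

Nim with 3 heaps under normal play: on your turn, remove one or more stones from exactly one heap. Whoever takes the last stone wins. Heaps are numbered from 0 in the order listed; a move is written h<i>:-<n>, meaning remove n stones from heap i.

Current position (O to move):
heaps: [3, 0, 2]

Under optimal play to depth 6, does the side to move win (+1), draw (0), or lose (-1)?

ply 1, O at (3,0,2) | h0:-1=+1→(2,0,2)*; h0:-2=-1→(1,0,2); h0:-3=-1→(0,0,2); h2:-1=-1→(3,0,1); h2:-2=-1→(3,0,0)
ply 2, X at (2,0,2) | h0:-1=-1→(1,0,2)*; h0:-2=-1→(0,0,2); h2:-1=-1→(2,0,1); h2:-2=-1→(2,0,0)
ply 3, O at (1,0,2) | h0:-1=-1→(0,0,2); h2:-1=+1→(1,0,1)*; h2:-2=-1→(1,0,0)
ply 4, X at (1,0,1) | h0:-1=-1→(0,0,1)*; h2:-1=-1→(1,0,0)
ply 5, O at (0,0,1) | h2:-1=+1→(0,0,0)*
ply 6: (0,0,0) is terminal -1 (X); from (3,0,2) depth 6

value((3,0,2), O) = +1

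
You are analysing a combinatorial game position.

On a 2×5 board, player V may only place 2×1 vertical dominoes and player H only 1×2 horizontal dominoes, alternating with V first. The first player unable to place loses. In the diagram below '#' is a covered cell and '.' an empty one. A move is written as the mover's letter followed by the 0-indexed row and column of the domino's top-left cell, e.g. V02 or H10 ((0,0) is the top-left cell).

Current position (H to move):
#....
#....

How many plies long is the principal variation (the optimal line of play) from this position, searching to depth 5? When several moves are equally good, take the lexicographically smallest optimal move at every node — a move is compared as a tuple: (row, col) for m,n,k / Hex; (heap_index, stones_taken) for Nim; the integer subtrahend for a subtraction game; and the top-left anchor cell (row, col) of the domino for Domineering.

PV length from [#..../#....]: 3 plies

ply 1, H at #..../#.... | H01=-1→###../#....; H02=+1→#.##./#....*; H03=-1→#..##/#....; H11=-1→#..../###..; H12=+1→#..../#.##.; H13=-1→#..../#..##
ply 2, V at #.##./#.... | V01=-1→####./##...*; V04=-1→#.###/#...#
ply 3, H at ####./##... | H12=-1→####./####.; H13=+1→####./##.##*
ply 4: ####./##.## is terminal -1 (V); from #..../#.... depth 5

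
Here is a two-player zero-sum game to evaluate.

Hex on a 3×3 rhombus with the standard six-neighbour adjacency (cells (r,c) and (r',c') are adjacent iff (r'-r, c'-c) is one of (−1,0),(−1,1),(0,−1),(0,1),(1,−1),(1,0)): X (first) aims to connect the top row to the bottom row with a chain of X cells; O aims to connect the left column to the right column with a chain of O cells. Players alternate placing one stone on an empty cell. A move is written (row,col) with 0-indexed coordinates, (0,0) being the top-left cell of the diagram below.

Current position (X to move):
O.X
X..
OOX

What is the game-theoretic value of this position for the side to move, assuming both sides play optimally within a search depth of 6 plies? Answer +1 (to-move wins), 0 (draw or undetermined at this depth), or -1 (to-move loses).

value(O.X/X../OOX, X) = +1

ply 1, X at O.X/X../OOX | (0,1)=-1→OXX/X../OOX; (1,1)=-1→O.X/XX./OOX; (1,2)=+1→O.X/X.X/OOX*
ply 2: O.X/X.X/OOX is terminal -1 (O); from O.X/X../OOX depth 6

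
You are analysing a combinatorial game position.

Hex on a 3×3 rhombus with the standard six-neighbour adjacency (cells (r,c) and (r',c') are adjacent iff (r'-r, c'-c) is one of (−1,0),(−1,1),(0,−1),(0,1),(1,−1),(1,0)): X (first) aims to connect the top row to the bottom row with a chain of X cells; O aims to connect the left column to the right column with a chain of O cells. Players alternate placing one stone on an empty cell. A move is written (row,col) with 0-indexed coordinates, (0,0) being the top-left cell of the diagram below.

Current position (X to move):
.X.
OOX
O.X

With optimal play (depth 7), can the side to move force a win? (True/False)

X winning at [.X./OOX/O.X]: True

p1 X@[.X./OOX/O.X]: (0,0)[XX./OOX/O.X]-1 (0,2)[.XX/OOX/O.X]+1* (2,1)[.X./OOX/OXX]-1
p2 O@[.XX/OOX/O.X] terminal -1; root [.X./OOX/O.X] d7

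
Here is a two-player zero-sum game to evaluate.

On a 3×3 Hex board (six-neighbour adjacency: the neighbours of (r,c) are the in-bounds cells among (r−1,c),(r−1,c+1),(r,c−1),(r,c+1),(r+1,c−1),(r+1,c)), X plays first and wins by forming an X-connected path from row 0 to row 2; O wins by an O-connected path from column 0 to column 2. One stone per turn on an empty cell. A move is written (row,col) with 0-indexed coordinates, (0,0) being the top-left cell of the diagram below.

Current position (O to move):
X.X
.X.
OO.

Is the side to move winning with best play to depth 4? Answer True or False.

O winning at [X.X/.X./OO.]: True

p1 O@[X.X/.X./OO.]: (0,1)[XOX/.X./OO.]+1* (1,0)[X.X/OX./OO.]+1 (1,2)[X.X/.XO/OO.]+1 (2,2)[X.X/.X./OOO]+1
p2 X@[XOX/.X./OO.]: (1,0)[XOX/XX./OO.]-1* (1,2)[XOX/.XX/OO.]-1 (2,2)[XOX/.X./OOX]-1
p3 O@[XOX/XX./OO.]: (1,2)[XOX/XXO/OO.]+1* (2,2)[XOX/XX./OOO]+1
p4 X@[XOX/XXO/OO.] terminal -1; root [X.X/.X./OO.] d4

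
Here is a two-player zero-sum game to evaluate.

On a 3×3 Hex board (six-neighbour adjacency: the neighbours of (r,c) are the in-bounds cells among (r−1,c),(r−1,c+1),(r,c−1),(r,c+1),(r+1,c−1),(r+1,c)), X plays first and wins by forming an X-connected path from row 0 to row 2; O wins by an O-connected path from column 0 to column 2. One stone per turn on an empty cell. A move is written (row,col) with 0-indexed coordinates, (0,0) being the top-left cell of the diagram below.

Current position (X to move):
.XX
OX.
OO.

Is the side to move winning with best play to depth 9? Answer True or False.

X winning at [.XX/OX./OO.]: False

p1 X@[.XX/OX./OO.]: (0,0)[XXX/OX./OO.]-1* (1,2)[.XX/OXX/OO.]-1 (2,2)[.XX/OX./OOX]-1
p2 O@[XXX/OX./OO.]: (1,2)[XXX/OXO/OO.]+1* (2,2)[XXX/OX./OOO]+1
p3 X@[XXX/OXO/OO.] terminal -1; root [.XX/OX./OO.] d9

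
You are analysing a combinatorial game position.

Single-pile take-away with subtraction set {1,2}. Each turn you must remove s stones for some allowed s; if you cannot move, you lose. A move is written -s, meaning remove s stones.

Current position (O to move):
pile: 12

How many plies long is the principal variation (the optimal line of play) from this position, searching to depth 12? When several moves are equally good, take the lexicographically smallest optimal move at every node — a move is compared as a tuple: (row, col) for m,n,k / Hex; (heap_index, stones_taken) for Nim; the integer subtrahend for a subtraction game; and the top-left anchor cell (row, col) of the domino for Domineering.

[12] O move#1: -1:-1/11*, -2:-1/10
[11] X move#2: -1:-1/10, -2:+1/9*
[9] O move#3: -1:-1/8*, -2:-1/7
[8] X move#4: -1:-1/7, -2:+1/6*
[6] O move#5: -1:-1/5*, -2:-1/4
[5] X move#6: -1:-1/4, -2:+1/3*
[3] O move#7: -1:-1/2*, -2:-1/1
[2] X move#8: -1:-1/1, -2:+1/0*
[0] end (terminal -1, O#9); searched 12 to 12

PV length from [12]: 8 plies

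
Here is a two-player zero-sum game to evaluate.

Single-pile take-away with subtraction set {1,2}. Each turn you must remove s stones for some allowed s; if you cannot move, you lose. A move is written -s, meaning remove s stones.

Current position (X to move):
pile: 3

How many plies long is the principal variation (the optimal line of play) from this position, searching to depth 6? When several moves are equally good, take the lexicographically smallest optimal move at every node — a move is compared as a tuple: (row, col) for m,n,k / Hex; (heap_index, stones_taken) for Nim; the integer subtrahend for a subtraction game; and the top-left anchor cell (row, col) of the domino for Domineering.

p1 X@[3]: -1[2]-1* -2[1]-1
p2 O@[2]: -1[1]-1 -2[0]+1*
p3 X@[0] terminal -1; root [3] d6

PV length from [3]: 2 plies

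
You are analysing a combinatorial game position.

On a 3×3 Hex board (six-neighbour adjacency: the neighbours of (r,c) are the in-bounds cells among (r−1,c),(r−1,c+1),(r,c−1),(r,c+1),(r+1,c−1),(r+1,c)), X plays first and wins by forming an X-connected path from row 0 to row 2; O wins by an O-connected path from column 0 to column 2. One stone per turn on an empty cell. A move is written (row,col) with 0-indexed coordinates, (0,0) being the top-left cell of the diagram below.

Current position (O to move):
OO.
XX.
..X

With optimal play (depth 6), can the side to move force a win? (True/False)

O winning at [OO./XX./..X]: True

ply 1, O at OO./XX./..X | (0,2)=+1→OOO/XX./..X*; (1,2)=-1→OO./XXO/..X; (2,0)=-1→OO./XX./O.X; (2,1)=-1→OO./XX./.OX
ply 2: OOO/XX./..X is terminal -1 (X); from OO./XX./..X depth 6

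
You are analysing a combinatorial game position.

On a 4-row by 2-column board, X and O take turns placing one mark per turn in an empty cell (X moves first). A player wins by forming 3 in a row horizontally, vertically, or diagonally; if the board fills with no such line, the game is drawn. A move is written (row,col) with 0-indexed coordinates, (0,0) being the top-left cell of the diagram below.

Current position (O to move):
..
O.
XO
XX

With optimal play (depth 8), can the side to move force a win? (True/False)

O winning at [../O./XO/XX]: False

[../O./XO/XX] O move#1: (0,0):+0/O./O./XO/XX*, (0,1):+0/.O/O./XO/XX, (1,1):+0/../OO/XO/XX
[O./O./XO/XX] X move#2: (0,1):+0/OX/O./XO/XX*, (1,1):+0/O./OX/XO/XX
[OX/O./XO/XX] O move#3: (1,1):+0/OX/OO/XO/XX*
[OX/OO/XO/XX] end (terminal +0, X#4); searched ../O./XO/XX to 8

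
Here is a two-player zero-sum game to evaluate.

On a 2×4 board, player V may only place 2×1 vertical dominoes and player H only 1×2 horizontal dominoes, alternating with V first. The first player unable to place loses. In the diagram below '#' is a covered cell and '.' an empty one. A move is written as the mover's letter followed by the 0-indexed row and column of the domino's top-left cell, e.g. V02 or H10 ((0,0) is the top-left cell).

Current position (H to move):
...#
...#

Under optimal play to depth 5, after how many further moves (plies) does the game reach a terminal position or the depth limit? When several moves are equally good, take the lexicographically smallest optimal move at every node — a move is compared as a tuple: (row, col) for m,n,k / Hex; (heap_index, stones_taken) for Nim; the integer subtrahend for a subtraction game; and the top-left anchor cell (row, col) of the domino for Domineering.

p1 H@[...#/...#]: H00[##.#/...#]+1* H01[.###/...#]+1 H10[...#/##.#]+1 H11[...#/.###]+1
p2 V@[##.#/...#]: V02[####/..##]-1*
p3 H@[####/..##]: H10[####/####]+1*
p4 V@[####/####] terminal -1; root [...#/...#] d5

PV length from [...#/...#]: 3 plies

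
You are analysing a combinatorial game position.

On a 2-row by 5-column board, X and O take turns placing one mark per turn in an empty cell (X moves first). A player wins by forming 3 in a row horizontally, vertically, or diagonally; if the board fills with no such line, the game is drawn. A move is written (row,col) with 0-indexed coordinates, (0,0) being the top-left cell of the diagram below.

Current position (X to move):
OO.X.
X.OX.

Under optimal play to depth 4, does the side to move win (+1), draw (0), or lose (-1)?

value(OO.X./X.OX., X) = 0

p1 X@[OO.X./X.OX.]: (0,2)[OOXX./X.OX.]+0* (0,4)[OO.XX/X.OX.]-1 (1,1)[OO.X./XXOX.]-1 (1,4)[OO.X./X.OXX]-1
p2 O@[OOXX./X.OX.]: (0,4)[OOXXO/X.OX.]+0* (1,1)[OOXX./XOOX.]-1 (1,4)[OOXX./X.OXO]-1
p3 X@[OOXXO/X.OX.]: (1,1)[OOXXO/XXOX.]+0* (1,4)[OOXXO/X.OXX]+0
p4 O@[OOXXO/XXOX.]: (1,4)[OOXXO/XXOXO]+0*
p5 X@[OOXXO/XXOXO] terminal +0; root [OO.X./X.OX.] d4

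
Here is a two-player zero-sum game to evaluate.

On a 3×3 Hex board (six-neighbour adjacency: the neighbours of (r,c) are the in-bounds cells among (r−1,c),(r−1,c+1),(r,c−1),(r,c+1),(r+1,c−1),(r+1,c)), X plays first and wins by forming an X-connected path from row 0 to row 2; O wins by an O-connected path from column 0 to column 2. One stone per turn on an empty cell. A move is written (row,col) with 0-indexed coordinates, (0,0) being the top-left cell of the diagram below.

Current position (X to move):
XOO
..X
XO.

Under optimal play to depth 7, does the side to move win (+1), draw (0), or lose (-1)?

p1 X@[XOO/..X/XO.]: (1,0)[XOO/X.X/XO.]+1* (1,1)[XOO/.XX/XO.]-1 (2,2)[XOO/..X/XOX]-1
p2 O@[XOO/X.X/XO.] terminal -1; root [XOO/..X/XO.] d7

value(XOO/..X/XO., X) = +1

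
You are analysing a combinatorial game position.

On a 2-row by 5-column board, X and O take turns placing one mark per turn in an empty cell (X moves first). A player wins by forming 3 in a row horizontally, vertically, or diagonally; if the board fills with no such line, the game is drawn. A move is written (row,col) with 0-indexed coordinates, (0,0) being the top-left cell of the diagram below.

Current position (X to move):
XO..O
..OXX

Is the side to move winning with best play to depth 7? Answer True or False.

X winning at [XO..O/..OXX]: False

[XO..O/..OXX] X move#1: (0,2):+0/XOX.O/..OXX*, (0,3):+0/XO.XO/..OXX, (1,0):+0/XO..O/X.OXX, (1,1):+0/XO..O/.XOXX
[XOX.O/..OXX] O move#2: (0,3):+0/XOXOO/..OXX*, (1,0):+0/XOX.O/O.OXX, (1,1):+0/XOX.O/.OOXX
[XOXOO/..OXX] X move#3: (1,0):+0/XOXOO/X.OXX*, (1,1):+0/XOXOO/.XOXX
[XOXOO/X.OXX] O move#4: (1,1):+0/XOXOO/XOOXX*
[XOXOO/XOOXX] end (terminal +0, X#5); searched XO..O/..OXX to 7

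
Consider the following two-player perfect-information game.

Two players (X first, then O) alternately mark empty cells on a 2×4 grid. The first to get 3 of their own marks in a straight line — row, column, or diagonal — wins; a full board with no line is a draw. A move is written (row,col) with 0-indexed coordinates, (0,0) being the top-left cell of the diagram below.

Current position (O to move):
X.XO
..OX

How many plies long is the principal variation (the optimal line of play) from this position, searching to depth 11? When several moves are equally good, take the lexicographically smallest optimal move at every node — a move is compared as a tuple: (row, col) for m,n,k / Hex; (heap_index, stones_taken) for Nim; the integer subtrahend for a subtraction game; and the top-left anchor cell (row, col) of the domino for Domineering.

p1 O@[X.XO/..OX]: (0,1)[XOXO/..OX]+0* (1,0)[X.XO/O.OX]-1 (1,1)[X.XO/.OOX]-1
p2 X@[XOXO/..OX]: (1,0)[XOXO/X.OX]+0* (1,1)[XOXO/.XOX]+0
p3 O@[XOXO/X.OX]: (1,1)[XOXO/XOOX]+0*
p4 X@[XOXO/XOOX] terminal +0; root [X.XO/..OX] d11

PV length from [X.XO/..OX]: 3 plies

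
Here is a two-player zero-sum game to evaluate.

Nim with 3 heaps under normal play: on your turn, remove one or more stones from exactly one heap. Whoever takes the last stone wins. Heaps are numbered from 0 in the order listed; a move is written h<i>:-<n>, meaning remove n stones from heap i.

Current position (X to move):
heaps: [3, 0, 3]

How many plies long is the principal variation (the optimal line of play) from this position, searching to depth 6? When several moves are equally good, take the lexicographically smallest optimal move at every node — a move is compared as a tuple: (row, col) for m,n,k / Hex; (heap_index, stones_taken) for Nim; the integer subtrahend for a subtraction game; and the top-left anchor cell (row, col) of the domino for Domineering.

ply 1, X at (3,0,3) | h0:-1=-1→(2,0,3)*; h0:-2=-1→(1,0,3); h0:-3=-1→(0,0,3); h2:-1=-1→(3,0,2); h2:-2=-1→(3,0,1); h2:-3=-1→(3,0,0)
ply 2, O at (2,0,3) | h0:-1=-1→(1,0,3); h0:-2=-1→(0,0,3); h2:-1=+1→(2,0,2)*; h2:-2=-1→(2,0,1); h2:-3=-1→(2,0,0)
ply 3, X at (2,0,2) | h0:-1=-1→(1,0,2)*; h0:-2=-1→(0,0,2); h2:-1=-1→(2,0,1); h2:-2=-1→(2,0,0)
ply 4, O at (1,0,2) | h0:-1=-1→(0,0,2); h2:-1=+1→(1,0,1)*; h2:-2=-1→(1,0,0)
ply 5, X at (1,0,1) | h0:-1=-1→(0,0,1)*; h2:-1=-1→(1,0,0)
ply 6, O at (0,0,1) | h2:-1=+1→(0,0,0)*
ply 7: (0,0,0) is terminal -1 (X); from (3,0,3) depth 6

PV length from [(3,0,3)]: 6 plies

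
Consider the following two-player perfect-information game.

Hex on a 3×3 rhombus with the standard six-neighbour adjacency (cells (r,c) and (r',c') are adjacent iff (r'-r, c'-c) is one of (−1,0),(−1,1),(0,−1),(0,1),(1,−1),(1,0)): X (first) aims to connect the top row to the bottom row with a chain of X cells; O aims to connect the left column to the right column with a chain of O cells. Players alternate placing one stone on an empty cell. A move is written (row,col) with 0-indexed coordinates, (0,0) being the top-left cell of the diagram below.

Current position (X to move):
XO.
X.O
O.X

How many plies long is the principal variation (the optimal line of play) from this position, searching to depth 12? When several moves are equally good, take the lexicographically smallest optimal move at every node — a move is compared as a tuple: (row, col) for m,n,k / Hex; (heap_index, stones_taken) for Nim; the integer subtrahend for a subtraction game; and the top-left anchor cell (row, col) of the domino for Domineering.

PV length from [XO./X.O/O.X]: 2 plies

ply 1, X at XO./X.O/O.X | (0,2)=-1→XOX/X.O/O.X*; (1,1)=-1→XO./XXO/O.X; (2,1)=-1→XO./X.O/OXX
ply 2, O at XOX/X.O/O.X | (1,1)=+1→XOX/XOO/O.X*; (2,1)=+1→XOX/X.O/OOX
ply 3: XOX/XOO/O.X is terminal -1 (X); from XO./X.O/O.X depth 12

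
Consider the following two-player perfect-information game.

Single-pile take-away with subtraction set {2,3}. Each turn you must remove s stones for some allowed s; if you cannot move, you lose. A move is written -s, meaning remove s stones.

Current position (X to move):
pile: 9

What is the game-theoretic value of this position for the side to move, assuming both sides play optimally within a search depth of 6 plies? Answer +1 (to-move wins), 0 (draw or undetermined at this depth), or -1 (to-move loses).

[9] X move#1: -2:-1/7, -3:+1/6*
[6] O move#2: -2:-1/4*, -3:-1/3
[4] X move#3: -2:-1/2, -3:+1/1*
[1] end (terminal -1, O#4); searched 9 to 6

value(9, X) = +1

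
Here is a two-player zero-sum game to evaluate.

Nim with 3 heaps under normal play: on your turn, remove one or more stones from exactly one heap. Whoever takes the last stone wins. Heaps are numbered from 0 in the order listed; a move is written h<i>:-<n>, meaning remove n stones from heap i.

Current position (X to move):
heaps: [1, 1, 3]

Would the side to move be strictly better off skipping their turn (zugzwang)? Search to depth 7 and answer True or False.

ply 1, X at (1,1,3) | h0:-1=-1→(0,1,3); h1:-1=-1→(1,0,3); h2:-1=-1→(1,1,2); h2:-2=-1→(1,1,1); h2:-3=+1→(1,1,0)*
ply 2, O at (1,1,0) | h0:-1=-1→(0,1,0)*; h1:-1=-1→(1,0,0)
ply 3, X at (0,1,0) | h1:-1=+1→(0,0,0)*
ply 4: (0,0,0) is terminal -1 (O); from (1,1,3) depth 7
pass branch (O moves first from the same position):
  | ply 1, O at (1,1,3) | h0:-1=-1→(0,1,3); h1:-1=-1→(1,0,3); h2:-1=-1→(1,1,2); h2:-2=-1→(1,1,1); h2:-3=+1→(1,1,0)*
  | ply 2, X at (1,1,0) | h0:-1=-1→(0,1,0)*; h1:-1=-1→(1,0,0)
  | ply 3, O at (0,1,0) | h1:-1=+1→(0,0,0)*
  | ply 4: (0,0,0) is terminal -1 (X); from (1,1,3) depth 7
X moving scores +1; X passing scores -1

zugzwang((1,1,3), X) = False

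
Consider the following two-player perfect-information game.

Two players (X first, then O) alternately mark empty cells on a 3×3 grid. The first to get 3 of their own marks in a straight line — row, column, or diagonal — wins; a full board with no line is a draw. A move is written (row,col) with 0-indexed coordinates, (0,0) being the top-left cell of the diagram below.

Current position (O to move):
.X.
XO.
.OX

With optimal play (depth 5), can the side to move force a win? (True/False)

O winning at [.X./XO./.OX]: False

ply 1, O at .X./XO./.OX | (0,0)=+0→OX./XO./.OX*; (0,2)=+0→.XO/XO./.OX; (1,2)=-1→.X./XOO/.OX; (2,0)=-1→.X./XO./OOX
ply 2, X at OX./XO./.OX | (0,2)=+0→OXX/XO./.OX*; (1,2)=+0→OX./XOX/.OX; (2,0)=+0→OX./XO./XOX
ply 3, O at OXX/XO./.OX | (1,2)=+0→OXX/XOO/.OX*; (2,0)=-1→OXX/XO./OOX
ply 4, X at OXX/XOO/.OX | (2,0)=+0→OXX/XOO/XOX*
ply 5: OXX/XOO/XOX is terminal +0 (O); from .X./XO./.OX depth 5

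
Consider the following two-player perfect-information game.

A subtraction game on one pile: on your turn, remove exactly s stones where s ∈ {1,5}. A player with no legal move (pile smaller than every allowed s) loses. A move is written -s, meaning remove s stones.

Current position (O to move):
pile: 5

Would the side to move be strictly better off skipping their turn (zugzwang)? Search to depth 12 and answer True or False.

[5] O move#1: -1:+1/4*, -5:+1/0
[4] X move#2: -1:-1/3*
[3] O move#3: -1:+1/2*
[2] X move#4: -1:-1/1*
[1] O move#5: -1:+1/0*
[0] end (terminal -1, X#6); searched 5 to 12
suppose O passes — search the same position with X to move:
pass> [5] X move#1: -1:+1/4*, -5:+1/0
pass> [4] O move#2: -1:-1/3*
pass> [3] X move#3: -1:+1/2*
pass> [2] O move#4: -1:-1/1*
pass> [1] X move#5: -1:+1/0*
pass> [0] end (terminal -1, O#6); searched 5 to 12
for O: play +1, pass -1

zugzwang(5, O) = False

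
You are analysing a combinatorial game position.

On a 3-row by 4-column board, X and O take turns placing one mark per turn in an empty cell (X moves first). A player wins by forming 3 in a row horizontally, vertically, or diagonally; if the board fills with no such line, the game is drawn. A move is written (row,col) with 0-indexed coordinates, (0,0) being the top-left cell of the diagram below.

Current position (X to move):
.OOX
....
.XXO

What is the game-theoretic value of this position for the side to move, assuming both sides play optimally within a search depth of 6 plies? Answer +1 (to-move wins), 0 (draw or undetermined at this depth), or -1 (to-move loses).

ply 1, X at .OOX/..../.XXO | (0,0)=-1→XOOX/..../.XXO; (1,0)=-1→.OOX/X.../.XXO; (1,1)=-1→.OOX/.X../.XXO; (1,2)=+1→.OOX/..X./.XXO*; (1,3)=-1→.OOX/...X/.XXO; (2,0)=+1→.OOX/..../XXXO
ply 2: .OOX/..X./.XXO is terminal -1 (O); from .OOX/..../.XXO depth 6

value(.OOX/..../.XXO, X) = +1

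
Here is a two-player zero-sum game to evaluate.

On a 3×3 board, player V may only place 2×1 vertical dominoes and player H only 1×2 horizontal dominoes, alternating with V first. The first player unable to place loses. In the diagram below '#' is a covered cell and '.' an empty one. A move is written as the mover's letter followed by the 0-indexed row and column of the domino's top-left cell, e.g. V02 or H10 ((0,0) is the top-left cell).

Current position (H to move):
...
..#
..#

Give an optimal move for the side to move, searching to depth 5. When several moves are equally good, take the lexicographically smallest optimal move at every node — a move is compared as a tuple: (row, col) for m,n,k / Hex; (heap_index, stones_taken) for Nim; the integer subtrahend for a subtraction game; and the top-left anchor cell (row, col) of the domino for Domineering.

H's best at [.../..#/..#]: H10

p1 H@[.../..#/..#]: H00[##./..#/..#]-1 H01[.##/..#/..#]-1 H10[.../###/..#]+1* H20[.../..#/###]-1
p2 V@[.../###/..#] terminal -1; root [.../..#/..#] d5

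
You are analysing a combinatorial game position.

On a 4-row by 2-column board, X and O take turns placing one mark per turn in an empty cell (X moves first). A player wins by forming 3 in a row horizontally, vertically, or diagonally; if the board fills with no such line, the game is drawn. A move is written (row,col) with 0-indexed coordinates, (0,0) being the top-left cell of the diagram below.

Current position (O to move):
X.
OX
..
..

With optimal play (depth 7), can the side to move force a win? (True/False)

p1 O@[X./OX/../..]: (0,1)[XO/OX/../..]+0* (2,0)[X./OX/O./..]+0 (2,1)[X./OX/.O/..]+0 (3,0)[X./OX/../O.]+0 (3,1)[X./OX/../.O]+0
p2 X@[XO/OX/../..]: (2,0)[XO/OX/X./..]+0* (2,1)[XO/OX/.X/..]+0 (3,0)[XO/OX/../X.]+0 (3,1)[XO/OX/../.X]+0
p3 O@[XO/OX/X./..]: (2,1)[XO/OX/XO/..]+0* (3,0)[XO/OX/X./O.]+0 (3,1)[XO/OX/X./.O]+0
p4 X@[XO/OX/XO/..]: (3,0)[XO/OX/XO/X.]+0* (3,1)[XO/OX/XO/.X]+0
p5 O@[XO/OX/XO/X.]: (3,1)[XO/OX/XO/XO]+0*
p6 X@[XO/OX/XO/XO] terminal +0; root [X./OX/../..] d7

O winning at [X./OX/../..]: False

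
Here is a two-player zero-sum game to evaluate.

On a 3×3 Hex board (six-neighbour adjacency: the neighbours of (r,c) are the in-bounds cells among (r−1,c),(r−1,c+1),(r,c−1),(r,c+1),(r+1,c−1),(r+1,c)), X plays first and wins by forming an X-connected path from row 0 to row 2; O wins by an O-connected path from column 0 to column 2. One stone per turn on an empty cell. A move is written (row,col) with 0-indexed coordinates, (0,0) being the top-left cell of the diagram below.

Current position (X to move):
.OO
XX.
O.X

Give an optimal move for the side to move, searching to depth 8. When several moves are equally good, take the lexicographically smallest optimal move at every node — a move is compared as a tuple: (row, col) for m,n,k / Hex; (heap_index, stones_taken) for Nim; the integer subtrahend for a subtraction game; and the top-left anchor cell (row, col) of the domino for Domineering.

ply 1, X at .OO/XX./O.X | (0,0)=+1→XOO/XX./O.X*; (1,2)=-1→.OO/XXX/O.X; (2,1)=-1→.OO/XX./OXX
ply 2, O at XOO/XX./O.X | (1,2)=-1→XOO/XXO/O.X*; (2,1)=-1→XOO/XX./OOX
ply 3, X at XOO/XXO/O.X | (2,1)=+1→XOO/XXO/OXX*
ply 4: XOO/XXO/OXX is terminal -1 (O); from .OO/XX./O.X depth 8

X's best at [.OO/XX./O.X]: (0,0)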